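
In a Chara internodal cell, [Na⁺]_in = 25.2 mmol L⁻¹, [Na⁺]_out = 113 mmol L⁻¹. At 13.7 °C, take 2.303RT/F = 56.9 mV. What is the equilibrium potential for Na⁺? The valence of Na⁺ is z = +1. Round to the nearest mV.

37 mV

E = (56.9/z) · log₁₀([Na⁺]_out/[Na⁺]_in) with z = +1.
= (56.9/1) · log₁₀(113/25.2) = 56.90 · log₁₀(4.484)
= 56.90 · (0.6517) = 37.08 mV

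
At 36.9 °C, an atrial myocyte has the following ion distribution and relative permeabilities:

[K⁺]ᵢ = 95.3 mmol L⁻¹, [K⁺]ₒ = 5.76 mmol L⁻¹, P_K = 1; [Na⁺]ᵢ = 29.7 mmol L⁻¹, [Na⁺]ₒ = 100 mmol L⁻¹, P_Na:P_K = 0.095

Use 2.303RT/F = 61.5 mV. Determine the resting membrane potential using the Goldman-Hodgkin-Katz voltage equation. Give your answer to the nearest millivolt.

-50 mV

Vm = 61.5 · log₁₀[(Σ P·[cation]ₒ + Σ P·[anion]ᵢ) / (Σ P·[cation]ᵢ + Σ P·[anion]ₒ)]
Numerator = 1×5.76 + 0.095×100 = 15.26
Denominator = 1×95.3 + 0.095×29.7 = 98.12
Vm = 61.5 · log₁₀(0.15552) = 61.5 × (-0.8082) = -49.70 mV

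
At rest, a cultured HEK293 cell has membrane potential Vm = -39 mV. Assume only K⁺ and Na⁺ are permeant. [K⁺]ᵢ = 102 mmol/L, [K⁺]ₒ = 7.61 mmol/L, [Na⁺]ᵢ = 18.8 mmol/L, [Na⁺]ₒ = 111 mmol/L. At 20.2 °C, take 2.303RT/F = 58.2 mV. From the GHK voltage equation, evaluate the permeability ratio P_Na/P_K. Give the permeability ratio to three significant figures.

Let α = P_Na/P_K. GHK: Vm = 58.2·log₁₀[(Kₒ + α·Naₒ)/(Kᵢ + α·Naᵢ)].
10^(Vm/58.2) = 10^(-39.0/58.2) = 0.21375
So 0.21375·(Kᵢ + α·Naᵢ) = Kₒ + α·Naₒ → α = (0.21375·102.0 − 7.61) / (111.0 − 0.21375·18.8)
α = (21.8 − 7.61) / (111.0 − 4.018) = 14.19/107 = 0.1327

0.133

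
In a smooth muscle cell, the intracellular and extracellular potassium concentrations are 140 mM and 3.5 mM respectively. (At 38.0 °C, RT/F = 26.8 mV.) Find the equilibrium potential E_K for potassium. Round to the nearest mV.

-99 mV

E = (26.8/z) · ln([K⁺]_out/[K⁺]_in) with z = +1.
= (26.8/1) · ln(3.5/140) = 26.80 · ln(0.025)
= 26.80 · (-3.6889) = -98.86 mV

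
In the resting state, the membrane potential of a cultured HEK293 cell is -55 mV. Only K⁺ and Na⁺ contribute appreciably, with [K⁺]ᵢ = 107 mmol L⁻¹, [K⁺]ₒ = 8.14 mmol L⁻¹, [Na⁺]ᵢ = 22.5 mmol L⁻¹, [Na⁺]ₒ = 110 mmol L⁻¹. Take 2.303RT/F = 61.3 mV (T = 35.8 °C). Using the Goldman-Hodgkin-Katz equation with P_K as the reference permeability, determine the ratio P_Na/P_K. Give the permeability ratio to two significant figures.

0.051

Let α = P_Na/P_K. GHK: Vm = 61.3·log₁₀[(Kₒ + α·Naₒ)/(Kᵢ + α·Naᵢ)].
10^(Vm/61.3) = 10^(-55.0/61.3) = 0.1267
So 0.1267·(Kᵢ + α·Naᵢ) = Kₒ + α·Naₒ → α = (0.1267·107.0 − 8.14) / (110.0 − 0.1267·22.5)
α = (13.56 − 8.14) / (110.0 − 2.851) = 5.417/107.1 = 0.05055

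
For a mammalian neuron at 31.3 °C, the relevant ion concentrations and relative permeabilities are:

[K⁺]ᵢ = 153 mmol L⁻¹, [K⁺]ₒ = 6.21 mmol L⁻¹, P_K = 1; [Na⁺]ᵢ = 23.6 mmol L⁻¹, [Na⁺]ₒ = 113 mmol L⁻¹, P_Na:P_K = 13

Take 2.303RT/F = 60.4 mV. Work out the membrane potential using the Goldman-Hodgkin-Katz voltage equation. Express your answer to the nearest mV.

31 mV

Vm = 60.4 · log₁₀[(Σ P·[cation]ₒ + Σ P·[anion]ᵢ) / (Σ P·[cation]ᵢ + Σ P·[anion]ₒ)]
Numerator = 1×6.21 + 13×113 = 1475
Denominator = 1×153 + 13×23.6 = 459.8
Vm = 60.4 · log₁₀(3.2084) = 60.4 × (0.5063) = 30.58 mV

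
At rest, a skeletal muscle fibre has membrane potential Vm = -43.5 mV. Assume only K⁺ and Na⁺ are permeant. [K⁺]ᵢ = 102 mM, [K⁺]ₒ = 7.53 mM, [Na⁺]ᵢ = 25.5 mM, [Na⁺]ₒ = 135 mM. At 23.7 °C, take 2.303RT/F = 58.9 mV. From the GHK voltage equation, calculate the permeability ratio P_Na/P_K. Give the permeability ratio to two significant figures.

Let α = P_Na/P_K. GHK: Vm = 58.9·log₁₀[(Kₒ + α·Naₒ)/(Kᵢ + α·Naᵢ)].
10^(Vm/58.9) = 10^(-43.5/58.9) = 0.18258
So 0.18258·(Kᵢ + α·Naᵢ) = Kₒ + α·Naₒ → α = (0.18258·102.0 − 7.53) / (135.0 − 0.18258·25.5)
α = (18.62 − 7.53) / (135.0 − 4.656) = 11.09/130.3 = 0.08511

0.085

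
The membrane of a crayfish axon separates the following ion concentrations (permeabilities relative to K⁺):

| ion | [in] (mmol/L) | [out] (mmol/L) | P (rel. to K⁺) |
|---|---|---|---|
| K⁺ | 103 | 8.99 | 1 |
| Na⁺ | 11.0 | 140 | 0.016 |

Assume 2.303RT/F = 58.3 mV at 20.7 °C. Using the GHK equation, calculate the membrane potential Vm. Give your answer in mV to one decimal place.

Vm = 58.3 · log₁₀[(Σ P·[cation]ₒ + Σ P·[anion]ᵢ) / (Σ P·[cation]ᵢ + Σ P·[anion]ₒ)]
Numerator = 1×8.99 + 0.016×140 = 11.23
Denominator = 1×103 + 0.016×11.0 = 103.2
Vm = 58.3 · log₁₀(0.10884) = 58.3 × (-0.9632) = -56.15 mV

-56.2 mV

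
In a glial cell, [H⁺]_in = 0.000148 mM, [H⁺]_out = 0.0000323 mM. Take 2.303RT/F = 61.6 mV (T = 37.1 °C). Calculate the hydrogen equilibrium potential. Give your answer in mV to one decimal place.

-40.7 mV

E = (61.6/z) · log₁₀([H⁺]_out/[H⁺]_in) with z = +1.
= (61.6/1) · log₁₀(0.0000323/0.000148) = 61.60 · log₁₀(0.2182)
= 61.60 · (-0.6611) = -40.72 mV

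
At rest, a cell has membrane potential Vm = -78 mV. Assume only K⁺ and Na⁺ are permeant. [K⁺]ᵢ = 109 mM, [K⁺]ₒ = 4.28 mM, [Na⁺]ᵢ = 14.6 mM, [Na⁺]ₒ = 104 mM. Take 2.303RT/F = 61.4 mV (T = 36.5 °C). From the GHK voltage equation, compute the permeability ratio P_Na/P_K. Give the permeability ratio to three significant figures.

0.0152

Let α = P_Na/P_K. GHK: Vm = 61.4·log₁₀[(Kₒ + α·Naₒ)/(Kᵢ + α·Naᵢ)].
10^(Vm/61.4) = 10^(-78.0/61.4) = 0.053659
So 0.053659·(Kᵢ + α·Naᵢ) = Kₒ + α·Naₒ → α = (0.053659·109.0 − 4.28) / (104.0 − 0.053659·14.6)
α = (5.849 − 4.28) / (104.0 − 0.7834) = 1.569/103.2 = 0.0152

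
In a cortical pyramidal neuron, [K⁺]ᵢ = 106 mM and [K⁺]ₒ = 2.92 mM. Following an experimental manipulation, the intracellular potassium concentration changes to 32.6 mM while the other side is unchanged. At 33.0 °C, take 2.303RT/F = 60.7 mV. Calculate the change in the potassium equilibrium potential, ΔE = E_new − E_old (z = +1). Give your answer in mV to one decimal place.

31.1 mV

E_old = (60.7/1)·log₁₀(2.92/106) = -94.69 mV
E_new = (60.7/1)·log₁₀(2.92/32.6) = -63.60 mV
ΔE = -63.60 − (-94.69) = 31.08 mV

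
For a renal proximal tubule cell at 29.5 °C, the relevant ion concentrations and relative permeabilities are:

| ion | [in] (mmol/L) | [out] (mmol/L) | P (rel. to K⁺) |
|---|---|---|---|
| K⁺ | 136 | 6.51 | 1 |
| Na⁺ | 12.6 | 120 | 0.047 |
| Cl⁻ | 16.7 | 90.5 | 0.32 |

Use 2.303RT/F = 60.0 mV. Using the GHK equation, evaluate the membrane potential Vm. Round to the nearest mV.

Vm = 60.0 · log₁₀[(Σ P·[cation]ₒ + Σ P·[anion]ᵢ) / (Σ P·[cation]ᵢ + Σ P·[anion]ₒ)]
Numerator = 1×6.51 + 0.047×120 + 0.32×16.7 = 17.49
Denominator = 1×136 + 0.047×12.6 + 0.32×90.5 = 165.6
Vm = 60.0 · log₁₀(0.10567) = 60.0 × (-0.9760) = -58.56 mV

-59 mV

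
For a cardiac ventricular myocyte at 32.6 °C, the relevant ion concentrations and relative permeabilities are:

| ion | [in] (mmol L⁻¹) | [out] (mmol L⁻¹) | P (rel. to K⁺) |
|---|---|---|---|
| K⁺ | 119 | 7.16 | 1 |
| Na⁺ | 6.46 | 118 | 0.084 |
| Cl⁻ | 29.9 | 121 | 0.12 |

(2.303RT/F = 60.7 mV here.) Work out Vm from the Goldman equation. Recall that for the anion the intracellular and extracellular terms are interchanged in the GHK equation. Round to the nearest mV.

-49 mV

Vm = 60.7 · log₁₀[(Σ P·[cation]ₒ + Σ P·[anion]ᵢ) / (Σ P·[cation]ᵢ + Σ P·[anion]ₒ)]
Numerator = 1×7.16 + 0.084×118 + 0.12×29.9 = 20.66
Denominator = 1×119 + 0.084×6.46 + 0.12×121 = 134.1
Vm = 60.7 · log₁₀(0.15411) = 60.7 × (-0.8122) = -49.30 mV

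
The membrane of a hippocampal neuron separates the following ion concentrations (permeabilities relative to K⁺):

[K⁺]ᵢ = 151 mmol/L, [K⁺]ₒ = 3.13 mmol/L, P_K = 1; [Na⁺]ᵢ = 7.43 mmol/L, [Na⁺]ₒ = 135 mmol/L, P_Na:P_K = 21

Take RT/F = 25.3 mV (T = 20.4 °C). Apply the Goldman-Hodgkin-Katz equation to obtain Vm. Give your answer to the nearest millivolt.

56 mV

Vm = 25.3 · ln[(Σ P·[cation]ₒ + Σ P·[anion]ᵢ) / (Σ P·[cation]ᵢ + Σ P·[anion]ₒ)]
Numerator = 1×3.13 + 21×135 = 2838
Denominator = 1×151 + 21×7.43 = 307
Vm = 25.3 · ln(9.2438) = 25.3 × (2.2240) = 56.27 mV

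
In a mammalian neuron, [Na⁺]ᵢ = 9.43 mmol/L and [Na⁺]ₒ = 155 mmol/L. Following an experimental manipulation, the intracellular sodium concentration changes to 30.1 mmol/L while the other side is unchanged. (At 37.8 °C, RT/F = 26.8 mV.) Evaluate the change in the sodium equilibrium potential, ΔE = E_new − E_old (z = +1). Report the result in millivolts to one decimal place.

-31.1 mV

E_old = (26.8/1)·ln(155/9.43) = 75.03 mV
E_new = (26.8/1)·ln(155/30.1) = 43.92 mV
ΔE = 43.92 − (75.03) = -31.10 mV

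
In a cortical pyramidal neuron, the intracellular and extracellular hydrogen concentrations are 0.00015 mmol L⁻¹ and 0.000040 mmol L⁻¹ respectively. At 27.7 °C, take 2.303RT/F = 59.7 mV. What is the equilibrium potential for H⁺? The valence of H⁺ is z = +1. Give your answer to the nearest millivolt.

E = (59.7/z) · log₁₀([H⁺]_out/[H⁺]_in) with z = +1.
= (59.7/1) · log₁₀(0.000040/0.00015) = 59.70 · log₁₀(0.2667)
= 59.70 · (-0.5740) = -34.27 mV

-34 mV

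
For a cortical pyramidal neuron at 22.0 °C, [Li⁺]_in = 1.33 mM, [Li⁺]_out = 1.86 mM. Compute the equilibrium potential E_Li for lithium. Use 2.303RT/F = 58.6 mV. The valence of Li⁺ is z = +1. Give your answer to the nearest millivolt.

E = (58.6/z) · log₁₀([Li⁺]_out/[Li⁺]_in) with z = +1.
= (58.6/1) · log₁₀(1.86/1.33) = 58.60 · log₁₀(1.398)
= 58.60 · (0.1457) = 8.54 mV

9 mV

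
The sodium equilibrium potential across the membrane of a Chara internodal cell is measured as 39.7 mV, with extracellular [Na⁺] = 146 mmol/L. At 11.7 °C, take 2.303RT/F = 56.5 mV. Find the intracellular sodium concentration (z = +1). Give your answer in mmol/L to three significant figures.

29.0 mmol/L

Nernst: E = (56.5/1) · log₁₀([out]/[in]), so log₁₀([out]/[in]) = 39.7 × 1 / 56.5 = 0.7027.
[out]/[in] = 10^(0.7027) = 5.043.
[in] = 146 / 5.043 = 28.95 mmol/L.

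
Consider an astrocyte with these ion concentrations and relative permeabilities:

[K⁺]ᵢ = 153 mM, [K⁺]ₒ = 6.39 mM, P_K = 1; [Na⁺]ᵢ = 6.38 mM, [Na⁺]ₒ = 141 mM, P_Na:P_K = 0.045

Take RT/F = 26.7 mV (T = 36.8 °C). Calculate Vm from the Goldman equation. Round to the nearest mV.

-66 mV

Vm = 26.7 · ln[(Σ P·[cation]ₒ + Σ P·[anion]ᵢ) / (Σ P·[cation]ᵢ + Σ P·[anion]ₒ)]
Numerator = 1×6.39 + 0.045×141 = 12.73
Denominator = 1×153 + 0.045×6.38 = 153.3
Vm = 26.7 · ln(0.083079) = 26.7 × (-2.4880) = -66.43 mV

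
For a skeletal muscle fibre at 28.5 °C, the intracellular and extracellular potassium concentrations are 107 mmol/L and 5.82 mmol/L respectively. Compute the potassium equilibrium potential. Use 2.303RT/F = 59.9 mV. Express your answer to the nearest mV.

E = (59.9/z) · log₁₀([K⁺]_out/[K⁺]_in) with z = +1.
= (59.9/1) · log₁₀(5.82/107) = 59.90 · log₁₀(0.05439)
= 59.90 · (-1.2645) = -75.74 mV

-76 mV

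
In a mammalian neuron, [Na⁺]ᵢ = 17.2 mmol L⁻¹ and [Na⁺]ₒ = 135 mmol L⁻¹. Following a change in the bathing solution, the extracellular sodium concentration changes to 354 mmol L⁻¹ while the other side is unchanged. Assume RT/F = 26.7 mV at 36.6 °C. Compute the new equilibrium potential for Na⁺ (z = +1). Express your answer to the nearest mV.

After the shift: [Na⁺]_out = 354, [Na⁺]_in = 17.2 mmol L⁻¹.
E_new = (26.7/1)·ln(354/17.2) = 26.70 · (3.0244) = 80.75 mV

81 mV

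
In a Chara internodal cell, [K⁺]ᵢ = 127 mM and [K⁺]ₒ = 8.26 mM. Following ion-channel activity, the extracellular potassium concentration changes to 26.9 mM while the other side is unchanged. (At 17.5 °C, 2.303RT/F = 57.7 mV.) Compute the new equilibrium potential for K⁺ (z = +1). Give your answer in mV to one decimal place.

After the shift: [K⁺]_out = 26.9, [K⁺]_in = 127 mM.
E_new = (57.7/1)·log₁₀(26.9/127) = 57.70 · (-0.6741) = -38.89 mV

-38.9 mV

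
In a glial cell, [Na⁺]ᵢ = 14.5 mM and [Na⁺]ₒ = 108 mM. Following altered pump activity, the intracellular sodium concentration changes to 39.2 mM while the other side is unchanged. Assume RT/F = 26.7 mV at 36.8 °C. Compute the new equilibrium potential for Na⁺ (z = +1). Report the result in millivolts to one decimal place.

After the shift: [Na⁺]_out = 108, [Na⁺]_in = 39.2 mM.
E_new = (26.7/1)·ln(108/39.2) = 26.70 · (1.0135) = 27.06 mV

27.1 mV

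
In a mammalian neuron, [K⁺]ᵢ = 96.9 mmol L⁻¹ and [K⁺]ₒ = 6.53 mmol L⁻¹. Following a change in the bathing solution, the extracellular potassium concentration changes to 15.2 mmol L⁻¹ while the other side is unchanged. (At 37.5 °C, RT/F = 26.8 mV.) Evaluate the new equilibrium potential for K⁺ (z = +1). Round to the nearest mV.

After the shift: [K⁺]_out = 15.2, [K⁺]_in = 96.9 mmol L⁻¹.
E_new = (26.8/1)·ln(15.2/96.9) = 26.80 · (-1.8524) = -49.64 mV

-50 mV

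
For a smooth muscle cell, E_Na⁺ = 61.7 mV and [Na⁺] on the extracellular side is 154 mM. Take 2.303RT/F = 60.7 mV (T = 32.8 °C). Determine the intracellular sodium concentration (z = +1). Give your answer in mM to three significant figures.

14.8 mM

Nernst: E = (60.7/1) · log₁₀([out]/[in]), so log₁₀([out]/[in]) = 61.7 × 1 / 60.7 = 1.0165.
[out]/[in] = 10^(1.0165) = 10.39.
[in] = 154 / 10.39 = 14.83 mM.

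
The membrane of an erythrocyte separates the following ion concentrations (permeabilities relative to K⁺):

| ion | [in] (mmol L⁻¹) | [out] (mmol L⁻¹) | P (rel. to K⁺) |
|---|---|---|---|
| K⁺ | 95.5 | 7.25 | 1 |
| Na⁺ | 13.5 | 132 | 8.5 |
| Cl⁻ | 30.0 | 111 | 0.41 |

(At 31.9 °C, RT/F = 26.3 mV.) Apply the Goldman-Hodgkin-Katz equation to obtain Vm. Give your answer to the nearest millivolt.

39 mV

Vm = 26.3 · ln[(Σ P·[cation]ₒ + Σ P·[anion]ᵢ) / (Σ P·[cation]ᵢ + Σ P·[anion]ₒ)]
Numerator = 1×7.25 + 8.5×132 + 0.41×30.0 = 1142
Denominator = 1×95.5 + 8.5×13.5 + 0.41×111 = 255.8
Vm = 26.3 · ln(4.4634) = 26.3 × (1.4959) = 39.34 mV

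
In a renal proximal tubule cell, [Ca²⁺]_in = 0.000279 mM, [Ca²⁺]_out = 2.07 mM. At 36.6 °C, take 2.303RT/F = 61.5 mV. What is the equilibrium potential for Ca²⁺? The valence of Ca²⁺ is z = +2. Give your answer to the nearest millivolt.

E = (61.5/z) · log₁₀([Ca²⁺]_out/[Ca²⁺]_in) with z = +2.
= (61.5/2) · log₁₀(2.07/0.000279) = 30.75 · log₁₀(7419)
= 30.75 · (3.8704) = 119.01 mV

119 mV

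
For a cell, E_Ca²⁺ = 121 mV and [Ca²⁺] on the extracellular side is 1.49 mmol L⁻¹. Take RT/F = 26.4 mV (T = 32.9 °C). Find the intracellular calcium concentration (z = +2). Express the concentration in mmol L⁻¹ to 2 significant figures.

0.00016 mmol L⁻¹

Nernst: E = (26.4/2) · ln([out]/[in]), so ln([out]/[in]) = 121.0 × 2 / 26.4 = 9.1667.
[out]/[in] = e^(9.1667) = 9573.
[in] = 1.49 / 9573 = 0.0001557 mmol L⁻¹.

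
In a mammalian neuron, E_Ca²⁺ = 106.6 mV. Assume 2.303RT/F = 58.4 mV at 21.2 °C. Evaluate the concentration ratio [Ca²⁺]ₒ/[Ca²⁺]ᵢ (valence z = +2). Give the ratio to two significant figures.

log₁₀([out]/[in]) = E·z/(58.4) = 106.6 × 2 / 58.4 = 3.6507
[out]/[in] = 10^(3.6507) = 4474

4500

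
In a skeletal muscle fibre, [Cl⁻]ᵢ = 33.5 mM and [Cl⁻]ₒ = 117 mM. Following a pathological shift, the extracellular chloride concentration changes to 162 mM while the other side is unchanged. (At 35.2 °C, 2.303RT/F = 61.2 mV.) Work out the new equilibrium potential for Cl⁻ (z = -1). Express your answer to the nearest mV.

-42 mV

After the shift: [Cl⁻]_out = 162, [Cl⁻]_in = 33.5 mM.
E_new = (61.2/-1)·log₁₀(162/33.5) = -61.20 · (0.6845) = -41.89 mV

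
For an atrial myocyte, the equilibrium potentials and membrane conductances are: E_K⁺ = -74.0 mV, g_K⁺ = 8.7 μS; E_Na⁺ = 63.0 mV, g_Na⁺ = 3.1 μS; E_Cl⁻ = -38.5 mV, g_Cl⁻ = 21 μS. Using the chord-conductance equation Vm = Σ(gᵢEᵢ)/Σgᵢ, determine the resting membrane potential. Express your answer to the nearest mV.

Σ gᵢEᵢ = 8.7·(-74.0) + 3.1·(63.0) + 21·(-38.5) = -1257.00
Σ gᵢ = 8.7 + 3.1 + 21 = 32.8
Vm = -1257.00 / 32.8 = -38.32 mV

-38 mV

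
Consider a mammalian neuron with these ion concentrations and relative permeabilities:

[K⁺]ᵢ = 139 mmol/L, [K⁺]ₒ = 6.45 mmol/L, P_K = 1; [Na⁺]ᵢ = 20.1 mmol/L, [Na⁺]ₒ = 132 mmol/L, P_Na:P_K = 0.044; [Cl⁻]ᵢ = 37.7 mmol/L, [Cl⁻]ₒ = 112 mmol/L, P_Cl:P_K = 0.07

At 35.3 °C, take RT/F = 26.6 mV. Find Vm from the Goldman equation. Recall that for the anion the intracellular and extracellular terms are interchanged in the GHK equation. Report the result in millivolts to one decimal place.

-61.0 mV

Vm = 26.6 · ln[(Σ P·[cation]ₒ + Σ P·[anion]ᵢ) / (Σ P·[cation]ᵢ + Σ P·[anion]ₒ)]
Numerator = 1×6.45 + 0.044×132 + 0.07×37.7 = 14.9
Denominator = 1×139 + 0.044×20.1 + 0.07×112 = 147.7
Vm = 26.6 · ln(0.10084) = 26.6 × (-2.2942) = -61.03 mV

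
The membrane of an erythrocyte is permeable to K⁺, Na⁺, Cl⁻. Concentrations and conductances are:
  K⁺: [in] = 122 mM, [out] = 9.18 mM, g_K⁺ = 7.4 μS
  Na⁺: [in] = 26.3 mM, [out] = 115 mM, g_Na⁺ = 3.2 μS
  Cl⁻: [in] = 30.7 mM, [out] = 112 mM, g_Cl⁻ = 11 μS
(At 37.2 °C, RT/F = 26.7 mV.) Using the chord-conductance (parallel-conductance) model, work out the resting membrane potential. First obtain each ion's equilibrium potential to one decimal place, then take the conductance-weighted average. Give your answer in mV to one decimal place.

E_K⁺ = (26.7/1)·ln(9.18/122) = -69.1 mV
E_Na⁺ = (26.7/1)·ln(115/26.3) = 39.4 mV
E_Cl⁻ = (26.7/-1)·ln(112/30.7) = -34.6 mV
Vm = (Σ gᵢEᵢ)/(Σ gᵢ) = (7.4·-69.1 + 3.2·39.4 + 11·-34.6) / (7.4 + 3.2 + 11)
= -765.86 / 21.6 = -35.46 mV

-35.5 mV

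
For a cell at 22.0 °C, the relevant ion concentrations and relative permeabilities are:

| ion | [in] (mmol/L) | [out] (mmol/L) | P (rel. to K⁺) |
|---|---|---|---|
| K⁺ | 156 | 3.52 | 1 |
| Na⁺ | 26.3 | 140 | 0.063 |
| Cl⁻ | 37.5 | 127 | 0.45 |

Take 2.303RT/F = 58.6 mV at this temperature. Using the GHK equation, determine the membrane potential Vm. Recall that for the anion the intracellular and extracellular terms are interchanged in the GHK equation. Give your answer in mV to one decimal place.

-50.8 mV

Vm = 58.6 · log₁₀[(Σ P·[cation]ₒ + Σ P·[anion]ᵢ) / (Σ P·[cation]ᵢ + Σ P·[anion]ₒ)]
Numerator = 1×3.52 + 0.063×140 + 0.45×37.5 = 29.21
Denominator = 1×156 + 0.063×26.3 + 0.45×127 = 214.8
Vm = 58.6 · log₁₀(0.13601) = 58.6 × (-0.8664) = -50.77 mV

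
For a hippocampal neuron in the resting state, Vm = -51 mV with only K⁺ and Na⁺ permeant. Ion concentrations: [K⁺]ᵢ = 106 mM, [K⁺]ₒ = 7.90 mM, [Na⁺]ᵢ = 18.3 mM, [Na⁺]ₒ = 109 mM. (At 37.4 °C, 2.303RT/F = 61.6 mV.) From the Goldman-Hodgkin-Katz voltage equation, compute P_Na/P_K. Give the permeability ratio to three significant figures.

Let α = P_Na/P_K. GHK: Vm = 61.6·log₁₀[(Kₒ + α·Naₒ)/(Kᵢ + α·Naᵢ)].
10^(Vm/61.6) = 10^(-51.0/61.6) = 0.14862
So 0.14862·(Kᵢ + α·Naᵢ) = Kₒ + α·Naₒ → α = (0.14862·106.0 − 7.9) / (109.0 − 0.14862·18.3)
α = (15.75 − 7.9) / (109.0 − 2.72) = 7.854/106.3 = 0.0739

0.0739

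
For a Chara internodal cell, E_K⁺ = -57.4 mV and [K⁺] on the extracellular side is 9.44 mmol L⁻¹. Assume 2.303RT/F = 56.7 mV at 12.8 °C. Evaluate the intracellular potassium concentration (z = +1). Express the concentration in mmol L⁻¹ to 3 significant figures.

97.1 mmol L⁻¹

Nernst: E = (56.7/1) · log₁₀([out]/[in]), so log₁₀([out]/[in]) = -57.4 × 1 / 56.7 = -1.0123.
[out]/[in] = 10^(-1.0123) = 0.0972.
[in] = 9.44 / 0.0972 = 97.12 mmol L⁻¹.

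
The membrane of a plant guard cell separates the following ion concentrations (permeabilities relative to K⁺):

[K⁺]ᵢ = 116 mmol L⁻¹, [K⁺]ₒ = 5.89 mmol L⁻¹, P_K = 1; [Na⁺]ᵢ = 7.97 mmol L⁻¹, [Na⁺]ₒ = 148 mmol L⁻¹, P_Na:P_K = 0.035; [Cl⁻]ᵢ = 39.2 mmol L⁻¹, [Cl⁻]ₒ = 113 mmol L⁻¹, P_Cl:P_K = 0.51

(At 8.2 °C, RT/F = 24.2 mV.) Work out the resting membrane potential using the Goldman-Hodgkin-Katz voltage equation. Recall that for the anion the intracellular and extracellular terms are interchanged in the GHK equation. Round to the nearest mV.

Vm = 24.2 · ln[(Σ P·[cation]ₒ + Σ P·[anion]ᵢ) / (Σ P·[cation]ᵢ + Σ P·[anion]ₒ)]
Numerator = 1×5.89 + 0.035×148 + 0.51×39.2 = 31.06
Denominator = 1×116 + 0.035×7.97 + 0.51×113 = 173.9
Vm = 24.2 · ln(0.17861) = 24.2 × (-1.7225) = -41.69 mV

-42 mV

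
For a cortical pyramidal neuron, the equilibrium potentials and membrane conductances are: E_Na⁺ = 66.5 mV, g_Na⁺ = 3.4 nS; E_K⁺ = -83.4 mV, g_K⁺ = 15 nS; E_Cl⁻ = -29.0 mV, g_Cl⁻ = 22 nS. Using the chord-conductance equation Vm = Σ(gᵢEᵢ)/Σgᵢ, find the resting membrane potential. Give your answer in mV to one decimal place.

-41.2 mV

Σ gᵢEᵢ = 3.4·(66.5) + 15·(-83.4) + 22·(-29.0) = -1662.90
Σ gᵢ = 3.4 + 15 + 22 = 40.4
Vm = -1662.90 / 40.4 = -41.16 mV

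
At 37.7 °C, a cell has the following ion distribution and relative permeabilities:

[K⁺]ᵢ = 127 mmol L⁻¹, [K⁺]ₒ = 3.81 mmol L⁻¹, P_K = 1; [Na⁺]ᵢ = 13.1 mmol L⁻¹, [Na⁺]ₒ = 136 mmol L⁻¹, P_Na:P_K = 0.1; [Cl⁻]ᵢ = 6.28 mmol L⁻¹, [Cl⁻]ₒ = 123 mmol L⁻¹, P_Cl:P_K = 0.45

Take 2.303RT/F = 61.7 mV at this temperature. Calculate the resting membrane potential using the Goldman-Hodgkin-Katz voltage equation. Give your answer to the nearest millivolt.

Vm = 61.7 · log₁₀[(Σ P·[cation]ₒ + Σ P·[anion]ᵢ) / (Σ P·[cation]ᵢ + Σ P·[anion]ₒ)]
Numerator = 1×3.81 + 0.1×136 + 0.45×6.28 = 20.24
Denominator = 1×127 + 0.1×13.1 + 0.45×123 = 183.7
Vm = 61.7 · log₁₀(0.11018) = 61.7 × (-0.9579) = -59.10 mV

-59 mV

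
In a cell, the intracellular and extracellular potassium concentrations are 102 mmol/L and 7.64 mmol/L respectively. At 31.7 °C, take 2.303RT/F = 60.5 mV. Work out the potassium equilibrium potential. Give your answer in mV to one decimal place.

E = (60.5/z) · log₁₀([K⁺]_out/[K⁺]_in) with z = +1.
= (60.5/1) · log₁₀(7.64/102) = 60.50 · log₁₀(0.0749)
= 60.50 · (-1.1255) = -68.09 mV

-68.1 mV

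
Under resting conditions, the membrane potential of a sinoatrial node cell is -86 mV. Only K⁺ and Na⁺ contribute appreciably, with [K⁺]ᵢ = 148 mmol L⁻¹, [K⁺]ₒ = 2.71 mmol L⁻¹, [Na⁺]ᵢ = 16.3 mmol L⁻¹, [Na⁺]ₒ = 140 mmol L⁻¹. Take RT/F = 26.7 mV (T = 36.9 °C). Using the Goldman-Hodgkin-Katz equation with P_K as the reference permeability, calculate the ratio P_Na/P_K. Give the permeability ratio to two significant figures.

0.023

Let α = P_Na/P_K. GHK: Vm = 26.7·ln[(Kₒ + α·Naₒ)/(Kᵢ + α·Naᵢ)].
e^(Vm/26.7) = e^(-86.0/26.7) = 0.039916
So 0.039916·(Kᵢ + α·Naᵢ) = Kₒ + α·Naₒ → α = (0.039916·148.0 − 2.71) / (140.0 − 0.039916·16.3)
α = (5.908 − 2.71) / (140.0 − 0.6506) = 3.198/139.3 = 0.02295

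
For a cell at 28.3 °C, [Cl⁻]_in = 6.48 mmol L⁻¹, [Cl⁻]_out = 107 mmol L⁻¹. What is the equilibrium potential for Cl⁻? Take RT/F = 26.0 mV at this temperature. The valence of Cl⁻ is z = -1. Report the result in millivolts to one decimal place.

E = (26.0/z) · ln([Cl⁻]_out/[Cl⁻]_in) with z = -1.
For an anion, dividing by z = -1 reverses the sign.
= (26.0/-1) · ln(107/6.48) = -26.00 · ln(16.51)
= -26.00 · (2.8041) = -72.91 mV

-72.9 mV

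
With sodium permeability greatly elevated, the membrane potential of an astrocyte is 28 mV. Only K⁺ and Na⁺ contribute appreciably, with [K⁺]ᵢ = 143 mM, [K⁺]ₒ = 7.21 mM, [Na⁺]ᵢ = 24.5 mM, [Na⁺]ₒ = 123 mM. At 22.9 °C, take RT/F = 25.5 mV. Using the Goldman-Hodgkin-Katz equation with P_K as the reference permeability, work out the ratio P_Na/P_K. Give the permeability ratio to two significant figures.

Let α = P_Na/P_K. GHK: Vm = 25.5·ln[(Kₒ + α·Naₒ)/(Kᵢ + α·Naᵢ)].
e^(Vm/25.5) = e^(28.0/25.5) = 2.9983
So 2.9983·(Kᵢ + α·Naᵢ) = Kₒ + α·Naₒ → α = (2.9983·143.0 − 7.21) / (123.0 − 2.9983·24.5)
α = (428.8 − 7.21) / (123.0 − 73.46) = 421.5/49.54 = 8.509

8.5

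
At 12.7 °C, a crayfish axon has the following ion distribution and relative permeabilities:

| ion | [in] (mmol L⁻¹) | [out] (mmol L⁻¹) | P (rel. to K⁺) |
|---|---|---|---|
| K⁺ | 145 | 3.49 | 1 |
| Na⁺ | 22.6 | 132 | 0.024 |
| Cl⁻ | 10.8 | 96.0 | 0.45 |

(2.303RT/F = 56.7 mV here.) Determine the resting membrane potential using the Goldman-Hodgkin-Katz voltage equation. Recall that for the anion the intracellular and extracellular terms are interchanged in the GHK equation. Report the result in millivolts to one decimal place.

-68.9 mV

Vm = 56.7 · log₁₀[(Σ P·[cation]ₒ + Σ P·[anion]ᵢ) / (Σ P·[cation]ᵢ + Σ P·[anion]ₒ)]
Numerator = 1×3.49 + 0.024×132 + 0.45×10.8 = 11.52
Denominator = 1×145 + 0.024×22.6 + 0.45×96.0 = 188.7
Vm = 56.7 · log₁₀(0.061025) = 56.7 × (-1.2145) = -68.86 mV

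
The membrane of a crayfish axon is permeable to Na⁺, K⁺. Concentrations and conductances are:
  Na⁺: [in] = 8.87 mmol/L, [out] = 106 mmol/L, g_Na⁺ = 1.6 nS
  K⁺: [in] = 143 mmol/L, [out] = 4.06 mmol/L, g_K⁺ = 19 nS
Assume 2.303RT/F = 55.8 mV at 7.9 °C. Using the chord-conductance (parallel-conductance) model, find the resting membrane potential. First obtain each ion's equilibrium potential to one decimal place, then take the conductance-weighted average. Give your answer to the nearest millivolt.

-75 mV

E_Na⁺ = (55.8/1)·log₁₀(106/8.87) = 60.1 mV
E_K⁺ = (55.8/1)·log₁₀(4.06/143) = -86.3 mV
Vm = (Σ gᵢEᵢ)/(Σ gᵢ) = (1.6·60.1 + 19·-86.3) / (1.6 + 19)
= -1543.54 / 20.6 = -74.93 mV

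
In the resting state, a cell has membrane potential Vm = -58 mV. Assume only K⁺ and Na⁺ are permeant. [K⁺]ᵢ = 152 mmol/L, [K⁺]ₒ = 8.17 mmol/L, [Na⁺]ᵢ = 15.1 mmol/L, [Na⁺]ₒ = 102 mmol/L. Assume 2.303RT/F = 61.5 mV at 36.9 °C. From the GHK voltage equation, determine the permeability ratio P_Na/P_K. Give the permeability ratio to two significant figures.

0.091

Let α = P_Na/P_K. GHK: Vm = 61.5·log₁₀[(Kₒ + α·Naₒ)/(Kᵢ + α·Naᵢ)].
10^(Vm/61.5) = 10^(-58.0/61.5) = 0.114
So 0.114·(Kᵢ + α·Naᵢ) = Kₒ + α·Naₒ → α = (0.114·152.0 − 8.17) / (102.0 − 0.114·15.1)
α = (17.33 − 8.17) / (102.0 − 1.721) = 9.158/100.3 = 0.09133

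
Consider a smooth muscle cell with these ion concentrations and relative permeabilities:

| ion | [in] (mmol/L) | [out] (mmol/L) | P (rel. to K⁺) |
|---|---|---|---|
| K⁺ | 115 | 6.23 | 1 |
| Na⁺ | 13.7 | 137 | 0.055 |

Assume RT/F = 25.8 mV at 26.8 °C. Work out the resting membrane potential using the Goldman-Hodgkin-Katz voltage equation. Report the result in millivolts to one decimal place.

-54.9 mV

Vm = 25.8 · ln[(Σ P·[cation]ₒ + Σ P·[anion]ᵢ) / (Σ P·[cation]ᵢ + Σ P·[anion]ₒ)]
Numerator = 1×6.23 + 0.055×137 = 13.77
Denominator = 1×115 + 0.055×13.7 = 115.8
Vm = 25.8 · ln(0.11892) = 25.8 × (-2.1293) = -54.94 mV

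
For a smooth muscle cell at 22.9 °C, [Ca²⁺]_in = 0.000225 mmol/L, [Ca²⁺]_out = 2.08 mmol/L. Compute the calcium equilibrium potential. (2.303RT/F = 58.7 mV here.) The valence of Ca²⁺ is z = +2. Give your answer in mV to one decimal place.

E = (58.7/z) · log₁₀([Ca²⁺]_out/[Ca²⁺]_in) with z = +2.
= (58.7/2) · log₁₀(2.08/0.000225) = 29.35 · log₁₀(9244)
= 29.35 · (3.9659) = 116.40 mV

116.4 mV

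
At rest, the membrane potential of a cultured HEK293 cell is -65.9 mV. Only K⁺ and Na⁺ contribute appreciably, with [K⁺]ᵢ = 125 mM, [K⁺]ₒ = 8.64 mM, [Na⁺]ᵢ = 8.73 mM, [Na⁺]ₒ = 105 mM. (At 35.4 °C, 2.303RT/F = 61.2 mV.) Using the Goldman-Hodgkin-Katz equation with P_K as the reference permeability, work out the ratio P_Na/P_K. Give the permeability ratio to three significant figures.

Let α = P_Na/P_K. GHK: Vm = 61.2·log₁₀[(Kₒ + α·Naₒ)/(Kᵢ + α·Naᵢ)].
10^(Vm/61.2) = 10^(-65.9/61.2) = 0.083792
So 0.083792·(Kᵢ + α·Naᵢ) = Kₒ + α·Naₒ → α = (0.083792·125.0 − 8.64) / (105.0 − 0.083792·8.73)
α = (10.47 − 8.64) / (105.0 − 0.7315) = 1.834/104.3 = 0.01759

0.0176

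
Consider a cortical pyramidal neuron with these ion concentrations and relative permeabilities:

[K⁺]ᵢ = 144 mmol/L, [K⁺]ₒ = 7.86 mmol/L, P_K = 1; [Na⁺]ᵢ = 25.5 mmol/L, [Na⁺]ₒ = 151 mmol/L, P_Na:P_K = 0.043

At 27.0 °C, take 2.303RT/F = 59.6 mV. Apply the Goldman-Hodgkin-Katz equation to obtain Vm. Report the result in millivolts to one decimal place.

-59.9 mV

Vm = 59.6 · log₁₀[(Σ P·[cation]ₒ + Σ P·[anion]ᵢ) / (Σ P·[cation]ᵢ + Σ P·[anion]ₒ)]
Numerator = 1×7.86 + 0.043×151 = 14.35
Denominator = 1×144 + 0.043×25.5 = 145.1
Vm = 59.6 · log₁₀(0.09892) = 59.6 × (-1.0047) = -59.88 mV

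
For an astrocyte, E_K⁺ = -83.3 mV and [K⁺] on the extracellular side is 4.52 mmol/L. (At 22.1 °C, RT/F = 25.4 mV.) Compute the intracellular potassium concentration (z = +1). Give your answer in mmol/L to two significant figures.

120 mmol/L

Nernst: E = (25.4/1) · ln([out]/[in]), so ln([out]/[in]) = -83.3 × 1 / 25.4 = -3.2795.
[out]/[in] = e^(-3.2795) = 0.03765.
[in] = 4.52 / 0.03765 = 120.1 mmol/L.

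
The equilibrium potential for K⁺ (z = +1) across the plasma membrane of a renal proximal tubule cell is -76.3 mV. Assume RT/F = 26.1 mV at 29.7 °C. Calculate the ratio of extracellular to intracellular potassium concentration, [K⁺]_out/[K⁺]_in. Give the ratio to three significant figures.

0.0538

ln([out]/[in]) = E·z/(26.1) = -76.3 × 1 / 26.1 = -2.9234
[out]/[in] = e^(-2.9234) = 0.05375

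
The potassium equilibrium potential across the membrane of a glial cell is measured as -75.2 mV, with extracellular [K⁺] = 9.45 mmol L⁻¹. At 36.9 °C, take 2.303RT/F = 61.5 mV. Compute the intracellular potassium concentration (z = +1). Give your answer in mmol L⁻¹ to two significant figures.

160 mmol L⁻¹

Nernst: E = (61.5/1) · log₁₀([out]/[in]), so log₁₀([out]/[in]) = -75.2 × 1 / 61.5 = -1.2228.
[out]/[in] = 10^(-1.2228) = 0.05987.
[in] = 9.45 / 0.05987 = 157.8 mmol L⁻¹.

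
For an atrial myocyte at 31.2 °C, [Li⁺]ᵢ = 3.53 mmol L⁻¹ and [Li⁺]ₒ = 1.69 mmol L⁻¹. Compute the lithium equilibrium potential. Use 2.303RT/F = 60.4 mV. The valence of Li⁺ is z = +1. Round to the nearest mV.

E = (60.4/z) · log₁₀([Li⁺]_out/[Li⁺]_in) with z = +1.
= (60.4/1) · log₁₀(1.69/3.53) = 60.40 · log₁₀(0.4788)
= 60.40 · (-0.3199) = -19.32 mV

-19 mV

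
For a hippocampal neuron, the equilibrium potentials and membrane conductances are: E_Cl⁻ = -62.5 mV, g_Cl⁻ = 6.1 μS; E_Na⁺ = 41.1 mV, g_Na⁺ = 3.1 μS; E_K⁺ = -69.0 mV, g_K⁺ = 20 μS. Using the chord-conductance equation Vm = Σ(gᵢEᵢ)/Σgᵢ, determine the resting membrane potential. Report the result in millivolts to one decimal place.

-56.0 mV

Σ gᵢEᵢ = 6.1·(-62.5) + 3.1·(41.1) + 20·(-69.0) = -1633.84
Σ gᵢ = 6.1 + 3.1 + 20 = 29.2
Vm = -1633.84 / 29.2 = -55.95 mV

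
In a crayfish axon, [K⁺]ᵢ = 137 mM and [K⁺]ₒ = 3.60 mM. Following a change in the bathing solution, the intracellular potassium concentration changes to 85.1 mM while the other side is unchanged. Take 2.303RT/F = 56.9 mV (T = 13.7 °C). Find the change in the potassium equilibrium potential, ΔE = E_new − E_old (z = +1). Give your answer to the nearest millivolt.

E_old = (56.9/1)·log₁₀(3.60/137) = -89.93 mV
E_new = (56.9/1)·log₁₀(3.60/85.1) = -78.16 mV
ΔE = -78.16 − (-89.93) = 11.77 mV

12 mV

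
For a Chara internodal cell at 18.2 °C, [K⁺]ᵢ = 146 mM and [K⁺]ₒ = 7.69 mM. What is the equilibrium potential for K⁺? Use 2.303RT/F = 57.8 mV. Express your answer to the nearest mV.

-74 mV

E = (57.8/z) · log₁₀([K⁺]_out/[K⁺]_in) with z = +1.
= (57.8/1) · log₁₀(7.69/146) = 57.80 · log₁₀(0.05267)
= 57.80 · (-1.2784) = -73.89 mV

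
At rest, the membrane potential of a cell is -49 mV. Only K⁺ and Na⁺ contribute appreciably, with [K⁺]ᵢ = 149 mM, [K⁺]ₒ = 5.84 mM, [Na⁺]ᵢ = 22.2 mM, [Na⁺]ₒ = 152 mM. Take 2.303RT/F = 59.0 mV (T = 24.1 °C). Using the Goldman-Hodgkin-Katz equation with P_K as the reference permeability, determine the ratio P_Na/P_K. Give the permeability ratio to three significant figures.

0.109

Let α = P_Na/P_K. GHK: Vm = 59.0·log₁₀[(Kₒ + α·Naₒ)/(Kᵢ + α·Naᵢ)].
10^(Vm/59.0) = 10^(-49.0/59.0) = 0.14774
So 0.14774·(Kᵢ + α·Naᵢ) = Kₒ + α·Naₒ → α = (0.14774·149.0 − 5.84) / (152.0 − 0.14774·22.2)
α = (22.01 − 5.84) / (152.0 − 3.28) = 16.17/148.7 = 0.1087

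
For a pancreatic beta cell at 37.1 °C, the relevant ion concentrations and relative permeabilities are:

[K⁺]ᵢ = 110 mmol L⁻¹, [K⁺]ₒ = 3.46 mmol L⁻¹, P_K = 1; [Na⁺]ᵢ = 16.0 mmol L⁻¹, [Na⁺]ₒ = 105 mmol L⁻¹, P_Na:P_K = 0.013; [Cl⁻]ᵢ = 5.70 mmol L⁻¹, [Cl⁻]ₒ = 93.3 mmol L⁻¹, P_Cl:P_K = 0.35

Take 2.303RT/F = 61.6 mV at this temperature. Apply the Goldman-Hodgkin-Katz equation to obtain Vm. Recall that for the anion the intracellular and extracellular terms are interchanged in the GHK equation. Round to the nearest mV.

-81 mV

Vm = 61.6 · log₁₀[(Σ P·[cation]ₒ + Σ P·[anion]ᵢ) / (Σ P·[cation]ᵢ + Σ P·[anion]ₒ)]
Numerator = 1×3.46 + 0.013×105 + 0.35×5.70 = 6.82
Denominator = 1×110 + 0.013×16.0 + 0.35×93.3 = 142.9
Vm = 61.6 · log₁₀(0.047738) = 61.6 × (-1.3211) = -81.38 mV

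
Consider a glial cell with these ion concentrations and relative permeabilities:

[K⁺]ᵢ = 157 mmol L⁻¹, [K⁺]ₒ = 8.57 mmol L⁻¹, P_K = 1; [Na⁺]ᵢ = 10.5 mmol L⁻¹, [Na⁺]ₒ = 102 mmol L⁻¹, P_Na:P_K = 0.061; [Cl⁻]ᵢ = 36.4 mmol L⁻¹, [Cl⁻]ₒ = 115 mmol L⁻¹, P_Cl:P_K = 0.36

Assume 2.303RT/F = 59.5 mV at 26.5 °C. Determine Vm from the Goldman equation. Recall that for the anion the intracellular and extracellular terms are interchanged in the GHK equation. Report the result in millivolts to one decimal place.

Vm = 59.5 · log₁₀[(Σ P·[cation]ₒ + Σ P·[anion]ᵢ) / (Σ P·[cation]ᵢ + Σ P·[anion]ₒ)]
Numerator = 1×8.57 + 0.061×102 + 0.36×36.4 = 27.9
Denominator = 1×157 + 0.061×10.5 + 0.36×115 = 199
Vm = 59.5 · log₁₀(0.14015) = 59.5 × (-0.8534) = -50.78 mV

-50.8 mV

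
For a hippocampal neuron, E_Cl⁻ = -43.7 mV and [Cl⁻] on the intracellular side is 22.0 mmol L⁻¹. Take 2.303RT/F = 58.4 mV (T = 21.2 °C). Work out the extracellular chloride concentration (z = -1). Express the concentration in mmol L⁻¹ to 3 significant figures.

Nernst: E = (58.4/-1) · log₁₀([out]/[in]), so log₁₀([out]/[in]) = -43.7 × -1 / 58.4 = 0.7483.
[out]/[in] = 10^(0.7483) = 5.601.
[out] = 5.601 × 22.0 = 123.2 mmol L⁻¹.

123 mmol L⁻¹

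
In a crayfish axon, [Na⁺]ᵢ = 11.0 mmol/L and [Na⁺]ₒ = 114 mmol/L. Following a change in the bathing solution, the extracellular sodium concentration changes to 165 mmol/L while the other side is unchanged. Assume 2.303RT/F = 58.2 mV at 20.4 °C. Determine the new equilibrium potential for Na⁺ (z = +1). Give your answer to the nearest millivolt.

After the shift: [Na⁺]_out = 165, [Na⁺]_in = 11.0 mmol/L.
E_new = (58.2/1)·log₁₀(165/11.0) = 58.20 · (1.1761) = 68.45 mV

68 mV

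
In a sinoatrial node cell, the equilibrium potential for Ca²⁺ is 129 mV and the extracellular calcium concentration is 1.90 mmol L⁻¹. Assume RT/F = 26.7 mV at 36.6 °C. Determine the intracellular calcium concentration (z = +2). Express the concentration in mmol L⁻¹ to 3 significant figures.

0.000121 mmol L⁻¹

Nernst: E = (26.7/2) · ln([out]/[in]), so ln([out]/[in]) = 129.0 × 2 / 26.7 = 9.6629.
[out]/[in] = e^(9.6629) = 1.572e+04.
[in] = 1.90 / 1.572e+04 = 0.0001208 mmol L⁻¹.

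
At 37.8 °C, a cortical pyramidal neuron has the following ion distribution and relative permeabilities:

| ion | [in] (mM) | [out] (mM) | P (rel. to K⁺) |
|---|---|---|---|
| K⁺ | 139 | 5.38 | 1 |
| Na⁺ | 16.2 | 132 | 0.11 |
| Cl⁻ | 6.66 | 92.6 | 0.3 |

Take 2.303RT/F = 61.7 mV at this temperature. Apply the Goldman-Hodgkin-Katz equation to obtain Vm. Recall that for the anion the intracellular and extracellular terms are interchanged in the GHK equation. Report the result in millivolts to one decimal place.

Vm = 61.7 · log₁₀[(Σ P·[cation]ₒ + Σ P·[anion]ᵢ) / (Σ P·[cation]ᵢ + Σ P·[anion]ₒ)]
Numerator = 1×5.38 + 0.11×132 + 0.3×6.66 = 21.9
Denominator = 1×139 + 0.11×16.2 + 0.3×92.6 = 168.6
Vm = 61.7 · log₁₀(0.12991) = 61.7 × (-0.8864) = -54.69 mV

-54.7 mV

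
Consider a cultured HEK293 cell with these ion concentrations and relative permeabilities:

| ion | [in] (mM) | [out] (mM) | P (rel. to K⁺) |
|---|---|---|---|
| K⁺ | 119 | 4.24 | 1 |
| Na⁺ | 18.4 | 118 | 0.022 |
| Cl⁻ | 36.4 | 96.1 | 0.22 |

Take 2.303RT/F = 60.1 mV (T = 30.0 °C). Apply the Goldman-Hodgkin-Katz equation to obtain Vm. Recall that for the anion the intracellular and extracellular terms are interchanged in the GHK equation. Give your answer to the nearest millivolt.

-59 mV

Vm = 60.1 · log₁₀[(Σ P·[cation]ₒ + Σ P·[anion]ᵢ) / (Σ P·[cation]ᵢ + Σ P·[anion]ₒ)]
Numerator = 1×4.24 + 0.022×118 + 0.22×36.4 = 14.84
Denominator = 1×119 + 0.022×18.4 + 0.22×96.1 = 140.5
Vm = 60.1 · log₁₀(0.10562) = 60.1 × (-0.9763) = -58.67 mV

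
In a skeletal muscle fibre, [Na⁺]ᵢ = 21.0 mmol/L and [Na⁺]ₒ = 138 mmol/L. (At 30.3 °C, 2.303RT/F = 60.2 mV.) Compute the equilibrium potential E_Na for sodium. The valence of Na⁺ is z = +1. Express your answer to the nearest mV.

E = (60.2/z) · log₁₀([Na⁺]_out/[Na⁺]_in) with z = +1.
= (60.2/1) · log₁₀(138/21.0) = 60.20 · log₁₀(6.571)
= 60.20 · (0.8177) = 49.22 mV

49 mV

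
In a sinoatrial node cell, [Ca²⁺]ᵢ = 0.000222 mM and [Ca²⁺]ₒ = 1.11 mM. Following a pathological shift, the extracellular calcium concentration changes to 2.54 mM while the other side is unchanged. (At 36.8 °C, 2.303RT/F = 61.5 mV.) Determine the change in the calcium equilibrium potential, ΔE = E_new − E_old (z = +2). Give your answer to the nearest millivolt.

11 mV

E_old = (61.5/2)·log₁₀(1.11/0.000222) = 113.74 mV
E_new = (61.5/2)·log₁₀(2.54/0.000222) = 124.80 mV
ΔE = 124.80 − (113.74) = 11.05 mV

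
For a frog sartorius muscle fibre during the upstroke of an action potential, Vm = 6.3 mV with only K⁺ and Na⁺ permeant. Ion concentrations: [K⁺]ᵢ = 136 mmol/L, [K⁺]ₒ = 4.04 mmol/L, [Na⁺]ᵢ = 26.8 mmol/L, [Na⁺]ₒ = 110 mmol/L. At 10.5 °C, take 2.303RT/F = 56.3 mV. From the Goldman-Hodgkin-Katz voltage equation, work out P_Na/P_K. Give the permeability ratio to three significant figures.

Let α = P_Na/P_K. GHK: Vm = 56.3·log₁₀[(Kₒ + α·Naₒ)/(Kᵢ + α·Naᵢ)].
10^(Vm/56.3) = 10^(6.3/56.3) = 1.2939
So 1.2939·(Kᵢ + α·Naᵢ) = Kₒ + α·Naₒ → α = (1.2939·136.0 − 4.04) / (110.0 − 1.2939·26.8)
α = (176 − 4.04) / (110.0 − 34.68) = 171.9/75.32 = 2.283

2.28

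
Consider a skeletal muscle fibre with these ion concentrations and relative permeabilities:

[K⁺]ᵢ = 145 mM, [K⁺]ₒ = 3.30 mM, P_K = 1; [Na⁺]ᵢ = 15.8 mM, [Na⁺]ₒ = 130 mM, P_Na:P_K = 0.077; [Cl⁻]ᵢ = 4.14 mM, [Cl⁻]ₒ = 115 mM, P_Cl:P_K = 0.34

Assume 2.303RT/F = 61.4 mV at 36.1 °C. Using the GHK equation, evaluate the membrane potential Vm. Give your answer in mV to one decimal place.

Vm = 61.4 · log₁₀[(Σ P·[cation]ₒ + Σ P·[anion]ᵢ) / (Σ P·[cation]ᵢ + Σ P·[anion]ₒ)]
Numerator = 1×3.30 + 0.077×130 + 0.34×4.14 = 14.72
Denominator = 1×145 + 0.077×15.8 + 0.34×115 = 185.3
Vm = 61.4 · log₁₀(0.079419) = 61.4 × (-1.1001) = -67.54 mV

-67.5 mV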